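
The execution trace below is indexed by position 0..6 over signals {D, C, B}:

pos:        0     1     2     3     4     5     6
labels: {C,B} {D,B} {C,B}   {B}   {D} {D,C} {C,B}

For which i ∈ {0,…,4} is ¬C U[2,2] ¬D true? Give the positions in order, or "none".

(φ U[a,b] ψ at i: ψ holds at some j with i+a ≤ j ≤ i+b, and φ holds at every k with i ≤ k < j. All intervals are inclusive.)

Evaluate at each i in [0,4]:
  i=0: ✗ (lhs fails at k=0 before rhs at j=2)
  i=1: ✗ (lhs fails at k=2 before rhs at j=3)
  i=2: ✗ (no rhs in [4,4])
  i=3: ✗ (no rhs in [5,5])
  i=4: ✗ (lhs fails at k=5 before rhs at j=6)

none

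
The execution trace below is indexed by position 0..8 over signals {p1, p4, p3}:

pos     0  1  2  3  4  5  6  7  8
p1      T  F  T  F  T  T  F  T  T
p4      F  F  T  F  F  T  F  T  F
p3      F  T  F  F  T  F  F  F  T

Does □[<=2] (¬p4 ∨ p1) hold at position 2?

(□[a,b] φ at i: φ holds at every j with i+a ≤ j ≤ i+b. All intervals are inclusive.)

Check (¬p4 ∨ p1) at every j in [2,4]:
  j=2: true
  j=3: true
  j=4: true
All positions satisfy it → formula holds.

Holds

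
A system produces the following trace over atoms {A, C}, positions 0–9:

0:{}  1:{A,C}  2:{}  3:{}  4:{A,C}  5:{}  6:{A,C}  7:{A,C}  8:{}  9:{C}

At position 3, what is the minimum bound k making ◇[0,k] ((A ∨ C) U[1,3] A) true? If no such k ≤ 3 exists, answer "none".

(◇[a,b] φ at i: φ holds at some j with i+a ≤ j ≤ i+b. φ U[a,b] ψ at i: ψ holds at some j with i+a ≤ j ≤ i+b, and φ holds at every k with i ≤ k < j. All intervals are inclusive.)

3

Scan j = 3,4,… for ((A ∨ C) U[1,3] A):
  j=3: fails
  j=4: fails
  j=5: fails
  j=6: holds
First hit at j=6, so smallest k = 6-3 = 3.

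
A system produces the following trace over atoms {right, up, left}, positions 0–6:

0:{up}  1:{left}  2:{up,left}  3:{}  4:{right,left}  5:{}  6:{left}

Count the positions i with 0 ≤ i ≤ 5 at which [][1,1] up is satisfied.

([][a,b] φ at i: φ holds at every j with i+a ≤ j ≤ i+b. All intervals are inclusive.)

1

Evaluate at each i in [0,5]:
  i=0: ✗ (fails at j=1)
  i=1: ✓ (all of [2,2])
  i=2: ✗ (fails at j=3)
  i=3: ✗ (fails at j=4)
  i=4: ✗ (fails at j=5)
  i=5: ✗ (fails at j=6)
Positions where it holds: {1} → 1.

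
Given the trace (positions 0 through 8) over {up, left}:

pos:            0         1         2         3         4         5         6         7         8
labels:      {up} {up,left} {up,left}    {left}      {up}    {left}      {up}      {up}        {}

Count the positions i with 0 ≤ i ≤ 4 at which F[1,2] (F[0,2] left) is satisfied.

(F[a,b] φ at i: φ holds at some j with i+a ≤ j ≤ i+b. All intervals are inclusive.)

Evaluate at each i in [0,4]:
  i=0: ✓ (witness j=1)
  i=1: ✓ (witness j=2)
  i=2: ✓ (witness j=3)
  i=3: ✓ (witness j=4)
  i=4: ✓ (witness j=5)
Positions where it holds: {0, 1, 2, 3, 4} → 5.

5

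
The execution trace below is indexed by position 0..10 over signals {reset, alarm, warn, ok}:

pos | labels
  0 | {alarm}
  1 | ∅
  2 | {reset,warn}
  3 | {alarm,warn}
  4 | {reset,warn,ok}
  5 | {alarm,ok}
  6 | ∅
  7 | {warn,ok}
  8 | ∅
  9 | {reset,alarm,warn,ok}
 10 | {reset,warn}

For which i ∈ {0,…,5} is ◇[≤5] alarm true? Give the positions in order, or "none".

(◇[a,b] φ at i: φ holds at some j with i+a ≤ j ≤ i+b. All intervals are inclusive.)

Evaluate at each i in [0,5]:
  i=0: ✓ (witness j=0)
  i=1: ✓ (witness j=3)
  i=2: ✓ (witness j=3)
  i=3: ✓ (witness j=3)
  i=4: ✓ (witness j=5)
  i=5: ✓ (witness j=5)

0, 1, 2, 3, 4, 5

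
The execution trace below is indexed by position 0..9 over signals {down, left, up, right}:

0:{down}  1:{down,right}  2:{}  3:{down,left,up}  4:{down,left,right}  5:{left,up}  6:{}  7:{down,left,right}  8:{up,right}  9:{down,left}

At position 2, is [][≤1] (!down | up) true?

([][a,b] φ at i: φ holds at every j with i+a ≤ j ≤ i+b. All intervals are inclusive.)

Check (!down | up) at every j in [2,3]:
  j=2: true
  j=3: true
All positions satisfy it → formula holds.

Yes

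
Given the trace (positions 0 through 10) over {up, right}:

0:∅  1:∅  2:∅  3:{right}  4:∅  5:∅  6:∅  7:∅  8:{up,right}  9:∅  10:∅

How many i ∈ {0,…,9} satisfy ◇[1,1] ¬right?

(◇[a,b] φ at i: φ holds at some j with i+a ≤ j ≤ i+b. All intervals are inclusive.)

Evaluate at each i in [0,9]:
  i=0: ✓ (witness j=1)
  i=1: ✓ (witness j=2)
  i=2: ✗ (none in [3,3])
  i=3: ✓ (witness j=4)
  i=4: ✓ (witness j=5)
  i=5: ✓ (witness j=6)
  i=6: ✓ (witness j=7)
  i=7: ✗ (none in [8,8])
  i=8: ✓ (witness j=9)
  i=9: ✓ (witness j=10)
Positions where it holds: {0, 1, 3, 4, 5, 6, 8, 9} → 8.

8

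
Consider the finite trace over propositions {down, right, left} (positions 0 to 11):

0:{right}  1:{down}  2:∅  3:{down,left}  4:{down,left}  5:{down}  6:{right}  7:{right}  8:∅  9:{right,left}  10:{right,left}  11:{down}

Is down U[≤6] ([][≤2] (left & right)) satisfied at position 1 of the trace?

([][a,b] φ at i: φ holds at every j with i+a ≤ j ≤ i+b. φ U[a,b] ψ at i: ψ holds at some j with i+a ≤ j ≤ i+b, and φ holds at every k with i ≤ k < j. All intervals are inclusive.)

Need some j in [1,7] with [][≤2] (left & right), and down at every k in [1,j-1].
  j=1: [][≤2] (left & right) — fails at 1.
  j=2: [][≤2] (left & right) — fails at 2.
  j=3: [][≤2] (left & right) — fails at 3.
  j=4: [][≤2] (left & right) — fails at 4.
  j=5: [][≤2] (left & right) — fails at 5.
  j=6: [][≤2] (left & right) — fails at 6.
  j=7: [][≤2] (left & right) — fails at 7.
No j in the window works → until fails.

False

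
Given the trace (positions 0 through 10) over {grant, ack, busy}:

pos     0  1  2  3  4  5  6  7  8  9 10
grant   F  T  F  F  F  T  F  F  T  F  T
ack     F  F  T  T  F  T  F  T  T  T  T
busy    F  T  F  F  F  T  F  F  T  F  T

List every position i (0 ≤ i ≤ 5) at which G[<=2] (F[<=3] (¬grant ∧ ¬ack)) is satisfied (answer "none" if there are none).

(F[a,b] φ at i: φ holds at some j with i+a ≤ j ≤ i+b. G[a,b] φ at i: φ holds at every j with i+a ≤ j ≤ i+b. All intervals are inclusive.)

0, 1, 2, 3, 4

Evaluate at each i in [0,5]:
  i=0: ✓ (all of [0,2])
  i=1: ✓ (all of [1,3])
  i=2: ✓ (all of [2,4])
  i=3: ✓ (all of [3,5])
  i=4: ✓ (all of [4,6])
  i=5: ✗ (fails at j=7)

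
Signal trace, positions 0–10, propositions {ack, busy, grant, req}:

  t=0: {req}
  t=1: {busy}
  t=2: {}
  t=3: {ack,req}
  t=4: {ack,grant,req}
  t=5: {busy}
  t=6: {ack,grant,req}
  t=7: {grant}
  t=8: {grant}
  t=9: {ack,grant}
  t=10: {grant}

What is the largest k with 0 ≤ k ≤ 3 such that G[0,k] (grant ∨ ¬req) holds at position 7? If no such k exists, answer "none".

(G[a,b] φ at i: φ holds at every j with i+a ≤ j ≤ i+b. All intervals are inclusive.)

3

(grant ∨ ¬req) must hold from j=7 onward; find where it first fails.
  j=7: holds
  j=8: holds
  j=9: holds
  j=10: holds
Holds through j=10; largest k = 3.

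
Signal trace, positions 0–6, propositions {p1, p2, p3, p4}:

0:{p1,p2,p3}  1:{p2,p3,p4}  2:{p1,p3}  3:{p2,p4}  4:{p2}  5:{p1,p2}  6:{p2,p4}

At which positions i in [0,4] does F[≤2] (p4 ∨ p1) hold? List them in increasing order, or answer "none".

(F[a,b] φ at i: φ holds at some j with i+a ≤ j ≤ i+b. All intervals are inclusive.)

Evaluate at each i in [0,4]:
  i=0: ✓ (witness j=0)
  i=1: ✓ (witness j=1)
  i=2: ✓ (witness j=2)
  i=3: ✓ (witness j=3)
  i=4: ✓ (witness j=5)

0, 1, 2, 3, 4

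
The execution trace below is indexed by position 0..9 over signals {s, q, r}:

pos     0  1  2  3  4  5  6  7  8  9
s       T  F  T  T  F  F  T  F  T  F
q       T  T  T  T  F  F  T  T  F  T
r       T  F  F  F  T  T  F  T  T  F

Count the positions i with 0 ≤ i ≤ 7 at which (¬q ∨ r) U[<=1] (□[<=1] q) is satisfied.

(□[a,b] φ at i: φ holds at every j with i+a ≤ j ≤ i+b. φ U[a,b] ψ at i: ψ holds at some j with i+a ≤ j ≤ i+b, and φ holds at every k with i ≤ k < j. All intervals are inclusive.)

5

Evaluate at each i in [0,7]:
  i=0: ✓ (rhs at j=0)
  i=1: ✓ (rhs at j=1)
  i=2: ✓ (rhs at j=2)
  i=3: ✗ (no rhs in [3,4])
  i=4: ✗ (no rhs in [4,5])
  i=5: ✓ (rhs at j=6; lhs holds on [5,5])
  i=6: ✓ (rhs at j=6)
  i=7: ✗ (no rhs in [7,8])
Positions where it holds: {0, 1, 2, 5, 6} → 5.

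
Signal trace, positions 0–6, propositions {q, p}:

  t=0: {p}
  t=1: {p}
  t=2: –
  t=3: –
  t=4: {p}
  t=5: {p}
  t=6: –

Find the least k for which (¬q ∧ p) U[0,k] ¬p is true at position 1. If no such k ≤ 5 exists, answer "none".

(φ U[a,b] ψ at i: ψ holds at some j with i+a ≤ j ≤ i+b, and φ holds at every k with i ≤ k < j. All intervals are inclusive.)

1

Need earliest j ≥ 1 with ¬p, and (¬q ∧ p) at every k in [1,j-1].
  j=1: rhs fails.
  j=2: rhs holds; lhs holds on [1,1]. k = 1.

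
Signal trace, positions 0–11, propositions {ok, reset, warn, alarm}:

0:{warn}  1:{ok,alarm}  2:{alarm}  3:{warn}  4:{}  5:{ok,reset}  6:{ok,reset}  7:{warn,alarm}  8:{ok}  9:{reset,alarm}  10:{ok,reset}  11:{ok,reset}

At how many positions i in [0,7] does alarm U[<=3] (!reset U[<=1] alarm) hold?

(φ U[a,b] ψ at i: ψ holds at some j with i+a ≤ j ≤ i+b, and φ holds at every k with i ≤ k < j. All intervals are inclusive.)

Evaluate at each i in [0,7]:
  i=0: ✓ (rhs at j=0)
  i=1: ✓ (rhs at j=1)
  i=2: ✓ (rhs at j=2)
  i=3: ✗ (no rhs in [3,6])
  i=4: ✗ (lhs fails at k=4 before rhs at j=7)
  i=5: ✗ (lhs fails at k=5 before rhs at j=7)
  i=6: ✗ (lhs fails at k=6 before rhs at j=7)
  i=7: ✓ (rhs at j=7)
Positions where it holds: {0, 1, 2, 7} → 4.

4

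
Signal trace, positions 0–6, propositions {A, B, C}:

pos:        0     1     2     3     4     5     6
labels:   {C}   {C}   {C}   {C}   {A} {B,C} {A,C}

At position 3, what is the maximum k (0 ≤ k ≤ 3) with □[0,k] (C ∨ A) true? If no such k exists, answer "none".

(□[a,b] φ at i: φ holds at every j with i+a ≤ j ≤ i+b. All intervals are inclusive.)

3

(C ∨ A) must hold from j=3 onward; find where it first fails.
  j=3: holds
  j=4: holds
  j=5: holds
  j=6: holds
Holds through j=6; largest k = 3.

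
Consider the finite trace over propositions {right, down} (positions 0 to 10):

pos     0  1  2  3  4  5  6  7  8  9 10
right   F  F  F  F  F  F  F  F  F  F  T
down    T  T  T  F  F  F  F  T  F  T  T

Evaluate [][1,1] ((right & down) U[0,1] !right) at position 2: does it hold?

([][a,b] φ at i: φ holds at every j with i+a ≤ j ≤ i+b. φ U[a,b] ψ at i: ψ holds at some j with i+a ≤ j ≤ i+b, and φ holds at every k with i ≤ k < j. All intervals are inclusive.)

Check ((right & down) U[0,1] !right) at every j in [3,3]:
  j=3: holds
All positions satisfy it → formula holds.

True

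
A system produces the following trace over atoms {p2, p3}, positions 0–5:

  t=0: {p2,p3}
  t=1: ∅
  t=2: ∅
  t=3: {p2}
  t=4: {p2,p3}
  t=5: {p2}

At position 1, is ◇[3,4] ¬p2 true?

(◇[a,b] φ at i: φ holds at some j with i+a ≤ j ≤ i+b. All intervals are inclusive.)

Does not hold

Check ¬p2 at each j in [4,5]:
  j=4: false
  j=5: false
No position in the window satisfies it → formula fails.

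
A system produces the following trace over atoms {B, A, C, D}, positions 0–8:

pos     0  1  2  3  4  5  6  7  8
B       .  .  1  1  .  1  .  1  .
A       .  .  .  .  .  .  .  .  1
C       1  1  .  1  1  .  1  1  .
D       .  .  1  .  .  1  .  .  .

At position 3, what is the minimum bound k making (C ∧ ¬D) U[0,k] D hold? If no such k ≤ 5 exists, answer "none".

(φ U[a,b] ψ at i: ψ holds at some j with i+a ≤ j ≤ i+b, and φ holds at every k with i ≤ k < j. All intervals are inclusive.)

2

Need earliest j ≥ 3 with D, and (C ∧ ¬D) at every k in [3,j-1].
  j=3: rhs fails.
  j=4: rhs fails.
  j=5: rhs holds; lhs holds on [3,4]. k = 2.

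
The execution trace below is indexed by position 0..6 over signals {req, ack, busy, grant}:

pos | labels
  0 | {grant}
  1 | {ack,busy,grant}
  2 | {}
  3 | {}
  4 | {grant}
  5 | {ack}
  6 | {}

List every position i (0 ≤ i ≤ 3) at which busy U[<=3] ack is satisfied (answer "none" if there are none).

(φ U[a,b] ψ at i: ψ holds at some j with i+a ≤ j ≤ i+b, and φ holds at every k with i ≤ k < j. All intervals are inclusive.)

1

Evaluate at each i in [0,3]:
  i=0: ✗ (lhs fails at k=0 before rhs at j=1)
  i=1: ✓ (rhs at j=1)
  i=2: ✗ (lhs fails at k=2 before rhs at j=5)
  i=3: ✗ (lhs fails at k=3 before rhs at j=5)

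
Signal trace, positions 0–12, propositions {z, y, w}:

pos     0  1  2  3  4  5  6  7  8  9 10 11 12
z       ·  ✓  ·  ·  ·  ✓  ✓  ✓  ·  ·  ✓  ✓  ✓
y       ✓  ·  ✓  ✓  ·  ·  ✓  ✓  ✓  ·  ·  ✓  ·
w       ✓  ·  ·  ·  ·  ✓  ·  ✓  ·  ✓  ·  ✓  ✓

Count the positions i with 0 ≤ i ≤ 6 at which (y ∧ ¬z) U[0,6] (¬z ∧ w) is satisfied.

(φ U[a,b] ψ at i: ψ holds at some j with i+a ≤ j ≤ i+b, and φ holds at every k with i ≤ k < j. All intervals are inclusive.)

1

Evaluate at each i in [0,6]:
  i=0: ✓ (rhs at j=0)
  i=1: ✗ (no rhs in [1,7])
  i=2: ✗ (no rhs in [2,8])
  i=3: ✗ (lhs fails at k=4 before rhs at j=9)
  i=4: ✗ (lhs fails at k=4 before rhs at j=9)
  i=5: ✗ (lhs fails at k=5 before rhs at j=9)
  i=6: ✗ (lhs fails at k=6 before rhs at j=9)
Positions where it holds: {0} → 1.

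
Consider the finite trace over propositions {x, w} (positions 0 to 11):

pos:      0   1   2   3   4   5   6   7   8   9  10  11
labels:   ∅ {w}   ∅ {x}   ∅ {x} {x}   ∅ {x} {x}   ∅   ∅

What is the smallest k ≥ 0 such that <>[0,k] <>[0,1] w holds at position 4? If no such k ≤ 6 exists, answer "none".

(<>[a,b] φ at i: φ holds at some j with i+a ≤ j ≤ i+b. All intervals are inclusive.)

none

Scan j = 4,5,… for <>[0,1] w:
  j=4: fails
  j=5: fails
  j=6: fails
  j=7: fails
  j=8: fails
  j=9: fails
  j=10: fails
No j in [4,10] satisfies it → none.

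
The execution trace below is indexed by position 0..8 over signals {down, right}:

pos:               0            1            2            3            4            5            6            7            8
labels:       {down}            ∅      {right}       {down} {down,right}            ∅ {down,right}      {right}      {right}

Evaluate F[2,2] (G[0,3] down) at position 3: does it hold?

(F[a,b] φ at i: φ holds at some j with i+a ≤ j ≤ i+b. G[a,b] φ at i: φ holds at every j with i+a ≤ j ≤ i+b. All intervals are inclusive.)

No

Check G[0,3] down at each j in [5,5]:
  j=5: fails at 5
No position in the window satisfies it → formula fails.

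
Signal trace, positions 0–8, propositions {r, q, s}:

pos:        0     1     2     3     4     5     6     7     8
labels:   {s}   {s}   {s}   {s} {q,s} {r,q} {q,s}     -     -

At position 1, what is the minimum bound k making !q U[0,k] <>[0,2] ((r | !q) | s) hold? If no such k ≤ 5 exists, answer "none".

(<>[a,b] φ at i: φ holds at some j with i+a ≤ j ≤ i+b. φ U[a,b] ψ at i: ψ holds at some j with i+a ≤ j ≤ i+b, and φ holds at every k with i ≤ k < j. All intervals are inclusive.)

Need earliest j ≥ 1 with <>[0,2] ((r | !q) | s), and !q at every k in [1,j-1].
  j=1: rhs holds (empty prefix). k = 0.

0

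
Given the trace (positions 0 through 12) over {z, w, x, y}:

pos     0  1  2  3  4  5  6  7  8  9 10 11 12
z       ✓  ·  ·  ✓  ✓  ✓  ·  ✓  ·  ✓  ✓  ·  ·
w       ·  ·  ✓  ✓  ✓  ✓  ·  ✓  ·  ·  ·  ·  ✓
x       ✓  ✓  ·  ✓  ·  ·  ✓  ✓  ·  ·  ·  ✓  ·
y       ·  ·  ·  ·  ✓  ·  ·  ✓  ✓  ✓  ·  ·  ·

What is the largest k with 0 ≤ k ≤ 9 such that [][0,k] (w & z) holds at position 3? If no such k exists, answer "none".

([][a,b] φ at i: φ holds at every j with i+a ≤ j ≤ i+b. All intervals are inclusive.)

2

(w & z) must hold from j=3 onward; find where it first fails.
  j=3: holds
  j=4: holds
  j=5: holds
  j=6: fails
Holds on [3,5], so largest k = 2.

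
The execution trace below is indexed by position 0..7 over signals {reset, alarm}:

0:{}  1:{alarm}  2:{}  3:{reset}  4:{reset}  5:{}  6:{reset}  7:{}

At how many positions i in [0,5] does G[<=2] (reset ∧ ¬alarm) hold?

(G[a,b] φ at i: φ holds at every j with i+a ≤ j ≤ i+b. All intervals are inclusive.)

0

Evaluate at each i in [0,5]:
  i=0: ✗ (fails at j=0)
  i=1: ✗ (fails at j=1)
  i=2: ✗ (fails at j=2)
  i=3: ✗ (fails at j=5)
  i=4: ✗ (fails at j=5)
  i=5: ✗ (fails at j=5)
Positions where it holds: {} → 0.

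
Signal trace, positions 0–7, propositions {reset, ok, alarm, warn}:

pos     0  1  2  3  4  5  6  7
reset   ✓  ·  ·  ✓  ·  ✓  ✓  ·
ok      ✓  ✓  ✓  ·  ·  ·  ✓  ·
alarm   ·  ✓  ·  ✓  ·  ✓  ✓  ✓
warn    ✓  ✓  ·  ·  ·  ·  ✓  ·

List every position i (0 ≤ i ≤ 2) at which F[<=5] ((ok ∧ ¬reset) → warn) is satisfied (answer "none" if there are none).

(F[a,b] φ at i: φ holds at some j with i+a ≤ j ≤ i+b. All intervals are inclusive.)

Evaluate at each i in [0,2]:
  i=0: ✓ (witness j=0)
  i=1: ✓ (witness j=1)
  i=2: ✓ (witness j=3)

0, 1, 2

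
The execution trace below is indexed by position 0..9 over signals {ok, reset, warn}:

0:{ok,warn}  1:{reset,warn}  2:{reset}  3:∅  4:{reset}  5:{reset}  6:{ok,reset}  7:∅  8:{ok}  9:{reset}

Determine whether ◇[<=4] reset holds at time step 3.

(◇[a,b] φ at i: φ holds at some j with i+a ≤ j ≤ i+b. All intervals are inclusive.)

Check reset at each j in [3,7]:
  j=3: false
  j=4: true
  j=5: true
  j=6: true
  j=7: false
Found at j=4 → formula holds.

True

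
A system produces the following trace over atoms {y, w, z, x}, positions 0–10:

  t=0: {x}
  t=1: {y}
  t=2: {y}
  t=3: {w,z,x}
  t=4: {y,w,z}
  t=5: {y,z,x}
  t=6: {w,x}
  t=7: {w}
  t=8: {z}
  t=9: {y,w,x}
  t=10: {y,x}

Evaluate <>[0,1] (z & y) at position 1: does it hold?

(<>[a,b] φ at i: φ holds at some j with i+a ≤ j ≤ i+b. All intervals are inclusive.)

False

Check (z & y) at each j in [1,2]:
  j=1: false
  j=2: false
No position in the window satisfies it → formula fails.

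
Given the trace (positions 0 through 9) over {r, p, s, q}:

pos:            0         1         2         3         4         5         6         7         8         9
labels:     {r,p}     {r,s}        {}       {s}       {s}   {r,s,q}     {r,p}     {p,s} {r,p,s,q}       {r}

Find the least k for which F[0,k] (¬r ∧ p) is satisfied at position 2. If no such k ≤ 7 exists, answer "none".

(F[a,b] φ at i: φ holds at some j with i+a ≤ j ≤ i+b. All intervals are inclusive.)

Scan j = 2,3,… for (¬r ∧ p):
  j=2: fails
  j=3: fails
  j=4: fails
  j=5: fails
  j=6: fails
  j=7: holds
First hit at j=7, so smallest k = 7-2 = 5.

5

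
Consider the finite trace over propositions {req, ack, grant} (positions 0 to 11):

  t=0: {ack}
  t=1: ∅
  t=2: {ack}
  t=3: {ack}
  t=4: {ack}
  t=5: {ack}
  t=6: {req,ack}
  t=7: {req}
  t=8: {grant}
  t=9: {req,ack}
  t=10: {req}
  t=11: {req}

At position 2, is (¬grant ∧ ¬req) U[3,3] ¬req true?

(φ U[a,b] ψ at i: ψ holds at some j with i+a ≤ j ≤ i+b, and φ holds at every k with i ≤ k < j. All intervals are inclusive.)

Need some j in [5,5] with ¬req, and (¬grant ∧ ¬req) at every k in [2,j-1].
  j=5: ¬req holds; (¬grant ∧ ¬req) holds at every k in [2,4] → satisfied.

True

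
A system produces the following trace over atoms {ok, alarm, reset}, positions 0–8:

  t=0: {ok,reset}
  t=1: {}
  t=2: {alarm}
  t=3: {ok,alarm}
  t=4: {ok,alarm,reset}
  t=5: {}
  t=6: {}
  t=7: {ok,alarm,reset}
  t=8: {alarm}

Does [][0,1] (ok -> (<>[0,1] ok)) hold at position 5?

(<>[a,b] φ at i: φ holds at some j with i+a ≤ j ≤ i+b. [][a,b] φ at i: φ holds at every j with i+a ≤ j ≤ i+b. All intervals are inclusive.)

True

Check (ok -> (<>[0,1] ok)) at every j in [5,6]:
  j=5: antecedent false → ✓
  j=6: antecedent false → ✓
All positions satisfy it → formula holds.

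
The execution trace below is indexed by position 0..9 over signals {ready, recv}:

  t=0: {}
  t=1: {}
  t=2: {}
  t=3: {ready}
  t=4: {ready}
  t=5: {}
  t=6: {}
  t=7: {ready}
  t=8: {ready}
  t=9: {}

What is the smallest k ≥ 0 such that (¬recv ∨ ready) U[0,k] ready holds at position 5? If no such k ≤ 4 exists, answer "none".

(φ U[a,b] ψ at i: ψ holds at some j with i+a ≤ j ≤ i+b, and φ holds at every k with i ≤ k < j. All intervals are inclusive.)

Need earliest j ≥ 5 with ready, and (¬recv ∨ ready) at every k in [5,j-1].
  j=5: rhs fails.
  j=6: rhs fails.
  j=7: rhs holds; lhs holds on [5,6]. k = 2.

2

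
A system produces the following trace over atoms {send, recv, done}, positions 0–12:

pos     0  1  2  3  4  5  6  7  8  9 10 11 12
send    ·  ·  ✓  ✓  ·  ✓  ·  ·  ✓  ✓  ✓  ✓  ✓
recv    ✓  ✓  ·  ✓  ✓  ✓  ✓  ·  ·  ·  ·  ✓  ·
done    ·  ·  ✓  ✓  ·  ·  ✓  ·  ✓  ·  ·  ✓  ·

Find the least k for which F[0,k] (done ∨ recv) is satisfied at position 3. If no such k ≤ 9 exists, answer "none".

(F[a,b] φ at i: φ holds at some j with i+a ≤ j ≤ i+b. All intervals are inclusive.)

Scan j = 3,4,… for (done ∨ recv):
  j=3: holds
First hit at j=3, so smallest k = 3-3 = 0.

0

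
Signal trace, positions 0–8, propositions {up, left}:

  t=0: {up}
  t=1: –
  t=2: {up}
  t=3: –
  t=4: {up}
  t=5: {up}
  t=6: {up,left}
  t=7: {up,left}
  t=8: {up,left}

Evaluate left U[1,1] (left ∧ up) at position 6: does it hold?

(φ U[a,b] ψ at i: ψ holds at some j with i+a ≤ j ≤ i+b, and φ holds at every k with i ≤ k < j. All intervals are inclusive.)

Need some j in [7,7] with (left ∧ up), and left at every k in [6,j-1].
  j=7: (left ∧ up) holds; left holds at every k in [6,6] → satisfied.

Yes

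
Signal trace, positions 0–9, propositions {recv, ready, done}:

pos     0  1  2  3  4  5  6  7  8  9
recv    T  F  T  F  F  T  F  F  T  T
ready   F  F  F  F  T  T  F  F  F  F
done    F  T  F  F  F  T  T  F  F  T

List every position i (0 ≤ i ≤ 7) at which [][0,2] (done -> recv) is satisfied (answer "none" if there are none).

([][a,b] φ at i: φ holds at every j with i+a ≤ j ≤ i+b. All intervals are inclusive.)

Evaluate at each i in [0,7]:
  i=0: ✗ (fails at j=1)
  i=1: ✗ (fails at j=1)
  i=2: ✓ (all of [2,4])
  i=3: ✓ (all of [3,5])
  i=4: ✗ (fails at j=6)
  i=5: ✗ (fails at j=6)
  i=6: ✗ (fails at j=6)
  i=7: ✓ (all of [7,9])

2, 3, 7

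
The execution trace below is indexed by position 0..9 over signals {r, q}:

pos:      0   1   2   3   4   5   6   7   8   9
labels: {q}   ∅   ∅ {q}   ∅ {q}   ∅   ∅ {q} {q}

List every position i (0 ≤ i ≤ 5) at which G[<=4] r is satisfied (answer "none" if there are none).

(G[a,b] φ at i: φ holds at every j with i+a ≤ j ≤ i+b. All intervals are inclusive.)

Evaluate at each i in [0,5]:
  i=0: ✗ (fails at j=0)
  i=1: ✗ (fails at j=1)
  i=2: ✗ (fails at j=2)
  i=3: ✗ (fails at j=3)
  i=4: ✗ (fails at j=4)
  i=5: ✗ (fails at j=5)

none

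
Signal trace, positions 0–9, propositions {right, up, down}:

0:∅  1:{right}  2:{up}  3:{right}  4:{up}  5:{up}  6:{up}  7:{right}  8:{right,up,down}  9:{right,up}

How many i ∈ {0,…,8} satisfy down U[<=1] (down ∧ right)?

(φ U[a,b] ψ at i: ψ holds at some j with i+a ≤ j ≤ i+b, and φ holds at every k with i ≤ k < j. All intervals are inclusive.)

1

Evaluate at each i in [0,8]:
  i=0: ✗ (no rhs in [0,1])
  i=1: ✗ (no rhs in [1,2])
  i=2: ✗ (no rhs in [2,3])
  i=3: ✗ (no rhs in [3,4])
  i=4: ✗ (no rhs in [4,5])
  i=5: ✗ (no rhs in [5,6])
  i=6: ✗ (no rhs in [6,7])
  i=7: ✗ (lhs fails at k=7 before rhs at j=8)
  i=8: ✓ (rhs at j=8)
Positions where it holds: {8} → 1.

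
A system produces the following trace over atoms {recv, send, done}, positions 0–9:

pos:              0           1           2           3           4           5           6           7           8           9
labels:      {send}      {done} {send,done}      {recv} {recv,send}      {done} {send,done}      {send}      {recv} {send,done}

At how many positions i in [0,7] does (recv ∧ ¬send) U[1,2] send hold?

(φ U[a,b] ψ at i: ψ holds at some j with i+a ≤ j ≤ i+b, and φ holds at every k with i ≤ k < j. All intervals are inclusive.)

Evaluate at each i in [0,7]:
  i=0: ✗ (lhs fails at k=0 before rhs at j=2)
  i=1: ✗ (lhs fails at k=1 before rhs at j=2)
  i=2: ✗ (lhs fails at k=2 before rhs at j=4)
  i=3: ✓ (rhs at j=4; lhs holds on [3,3])
  i=4: ✗ (lhs fails at k=4 before rhs at j=6)
  i=5: ✗ (lhs fails at k=5 before rhs at j=6)
  i=6: ✗ (lhs fails at k=6 before rhs at j=7)
  i=7: ✗ (lhs fails at k=7 before rhs at j=9)
Positions where it holds: {3} → 1.

1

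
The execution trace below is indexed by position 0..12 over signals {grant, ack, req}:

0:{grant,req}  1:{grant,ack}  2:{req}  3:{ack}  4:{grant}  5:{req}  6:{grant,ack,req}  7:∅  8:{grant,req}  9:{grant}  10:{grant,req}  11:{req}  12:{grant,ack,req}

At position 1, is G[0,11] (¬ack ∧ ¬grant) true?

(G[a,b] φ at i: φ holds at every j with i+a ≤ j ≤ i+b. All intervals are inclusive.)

Check (¬ack ∧ ¬grant) at every j in [1,12]:
  j=1: false
  j=2: true
  j=3: false
  j=4: false
  j=5: true
  j=6: false
  j=7: true
  j=8: false
  j=9: false
  j=10: false
  j=11: true
  j=12: false
Fails at j=1 → formula fails.

No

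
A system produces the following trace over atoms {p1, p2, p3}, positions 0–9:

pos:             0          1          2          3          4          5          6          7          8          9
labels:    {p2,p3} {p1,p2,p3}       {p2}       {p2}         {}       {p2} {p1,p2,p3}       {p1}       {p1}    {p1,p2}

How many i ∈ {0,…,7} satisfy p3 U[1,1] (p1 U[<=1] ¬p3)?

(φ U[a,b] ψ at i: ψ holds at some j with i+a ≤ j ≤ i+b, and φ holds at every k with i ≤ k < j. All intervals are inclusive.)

3

Evaluate at each i in [0,7]:
  i=0: ✓ (rhs at j=1; lhs holds on [0,0])
  i=1: ✓ (rhs at j=2; lhs holds on [1,1])
  i=2: ✗ (lhs fails at k=2 before rhs at j=3)
  i=3: ✗ (lhs fails at k=3 before rhs at j=4)
  i=4: ✗ (lhs fails at k=4 before rhs at j=5)
  i=5: ✗ (lhs fails at k=5 before rhs at j=6)
  i=6: ✓ (rhs at j=7; lhs holds on [6,6])
  i=7: ✗ (lhs fails at k=7 before rhs at j=8)
Positions where it holds: {0, 1, 6} → 3.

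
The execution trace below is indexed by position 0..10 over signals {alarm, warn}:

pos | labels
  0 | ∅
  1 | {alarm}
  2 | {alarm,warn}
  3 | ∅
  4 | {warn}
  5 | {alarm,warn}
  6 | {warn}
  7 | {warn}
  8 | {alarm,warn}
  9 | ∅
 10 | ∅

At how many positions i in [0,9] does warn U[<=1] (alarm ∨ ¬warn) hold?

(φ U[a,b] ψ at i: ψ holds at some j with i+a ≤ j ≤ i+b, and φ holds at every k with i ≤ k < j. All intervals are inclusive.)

Evaluate at each i in [0,9]:
  i=0: ✓ (rhs at j=0)
  i=1: ✓ (rhs at j=1)
  i=2: ✓ (rhs at j=2)
  i=3: ✓ (rhs at j=3)
  i=4: ✓ (rhs at j=5; lhs holds on [4,4])
  i=5: ✓ (rhs at j=5)
  i=6: ✗ (no rhs in [6,7])
  i=7: ✓ (rhs at j=8; lhs holds on [7,7])
  i=8: ✓ (rhs at j=8)
  i=9: ✓ (rhs at j=9)
Positions where it holds: {0, 1, 2, 3, 4, 5, 7, 8, 9} → 9.

9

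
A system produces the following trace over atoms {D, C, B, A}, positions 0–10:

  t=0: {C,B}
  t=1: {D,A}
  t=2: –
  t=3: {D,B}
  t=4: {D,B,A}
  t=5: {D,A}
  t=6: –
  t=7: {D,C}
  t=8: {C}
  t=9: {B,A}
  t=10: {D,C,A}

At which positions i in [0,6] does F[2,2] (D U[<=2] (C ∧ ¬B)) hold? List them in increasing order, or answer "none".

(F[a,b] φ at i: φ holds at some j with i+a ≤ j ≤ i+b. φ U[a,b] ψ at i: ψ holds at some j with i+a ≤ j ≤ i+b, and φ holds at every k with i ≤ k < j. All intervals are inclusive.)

5, 6

Evaluate at each i in [0,6]:
  i=0: ✗ (none in [2,2])
  i=1: ✗ (none in [3,3])
  i=2: ✗ (none in [4,4])
  i=3: ✗ (none in [5,5])
  i=4: ✗ (none in [6,6])
  i=5: ✓ (witness j=7)
  i=6: ✓ (witness j=8)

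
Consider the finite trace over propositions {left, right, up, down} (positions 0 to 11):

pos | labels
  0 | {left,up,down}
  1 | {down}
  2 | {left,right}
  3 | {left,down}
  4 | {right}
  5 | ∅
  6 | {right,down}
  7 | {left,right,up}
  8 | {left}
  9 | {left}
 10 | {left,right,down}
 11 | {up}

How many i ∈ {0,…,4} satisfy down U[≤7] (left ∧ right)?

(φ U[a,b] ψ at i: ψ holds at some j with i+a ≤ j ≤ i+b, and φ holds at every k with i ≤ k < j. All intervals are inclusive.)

Evaluate at each i in [0,4]:
  i=0: ✓ (rhs at j=2; lhs holds on [0,1])
  i=1: ✓ (rhs at j=2; lhs holds on [1,1])
  i=2: ✓ (rhs at j=2)
  i=3: ✗ (lhs fails at k=4 before rhs at j=7)
  i=4: ✗ (lhs fails at k=4 before rhs at j=7)
Positions where it holds: {0, 1, 2} → 3.

3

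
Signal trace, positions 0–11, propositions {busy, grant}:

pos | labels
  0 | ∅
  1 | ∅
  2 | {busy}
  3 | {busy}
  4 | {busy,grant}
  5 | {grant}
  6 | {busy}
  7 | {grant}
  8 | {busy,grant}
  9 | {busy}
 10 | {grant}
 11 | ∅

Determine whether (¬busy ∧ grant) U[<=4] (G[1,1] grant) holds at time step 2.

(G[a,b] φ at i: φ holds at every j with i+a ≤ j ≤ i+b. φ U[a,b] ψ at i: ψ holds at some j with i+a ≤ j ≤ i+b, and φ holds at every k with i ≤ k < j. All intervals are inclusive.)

False

Need some j in [2,6] with G[1,1] grant, and (¬busy ∧ grant) at every k in [2,j-1].
  j=2: G[1,1] grant — fails at 3.
  j=3: G[1,1] grant holds, but (¬busy ∧ grant) fails at k=2 → not this j.
  j=4: G[1,1] grant holds, but (¬busy ∧ grant) fails at k=2 → not this j.
  j=5: G[1,1] grant — fails at 6.
  j=6: G[1,1] grant holds, but (¬busy ∧ grant) fails at k=2 → not this j.
No j in the window works → until fails.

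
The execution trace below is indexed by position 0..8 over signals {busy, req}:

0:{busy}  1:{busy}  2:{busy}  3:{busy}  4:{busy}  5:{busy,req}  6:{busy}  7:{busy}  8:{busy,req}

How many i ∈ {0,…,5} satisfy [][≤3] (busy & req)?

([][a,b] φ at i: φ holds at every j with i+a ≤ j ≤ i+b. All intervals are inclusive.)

0

Evaluate at each i in [0,5]:
  i=0: ✗ (fails at j=0)
  i=1: ✗ (fails at j=1)
  i=2: ✗ (fails at j=2)
  i=3: ✗ (fails at j=3)
  i=4: ✗ (fails at j=4)
  i=5: ✗ (fails at j=6)
Positions where it holds: {} → 0.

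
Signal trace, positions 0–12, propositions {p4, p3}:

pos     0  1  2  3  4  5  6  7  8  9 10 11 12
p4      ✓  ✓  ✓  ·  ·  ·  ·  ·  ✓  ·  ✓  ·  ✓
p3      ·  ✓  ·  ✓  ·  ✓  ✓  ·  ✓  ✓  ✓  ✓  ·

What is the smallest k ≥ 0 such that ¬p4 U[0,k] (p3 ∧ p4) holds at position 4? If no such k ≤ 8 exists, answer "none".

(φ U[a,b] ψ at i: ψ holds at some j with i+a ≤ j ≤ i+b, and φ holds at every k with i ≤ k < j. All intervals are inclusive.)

4

Need earliest j ≥ 4 with (p3 ∧ p4), and ¬p4 at every k in [4,j-1].
  j=4: rhs fails.
  j=5: rhs fails.
  j=6: rhs fails.
  j=7: rhs fails.
  j=8: rhs holds; lhs holds on [4,7]. k = 4.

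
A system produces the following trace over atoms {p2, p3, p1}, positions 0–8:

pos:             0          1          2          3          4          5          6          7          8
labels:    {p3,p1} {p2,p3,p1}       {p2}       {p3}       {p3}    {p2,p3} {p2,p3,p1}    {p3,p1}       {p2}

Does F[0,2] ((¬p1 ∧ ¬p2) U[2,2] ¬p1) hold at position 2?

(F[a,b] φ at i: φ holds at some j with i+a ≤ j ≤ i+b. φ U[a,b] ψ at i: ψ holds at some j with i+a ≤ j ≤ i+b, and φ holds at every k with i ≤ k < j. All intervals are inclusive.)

Check ((¬p1 ∧ ¬p2) U[2,2] ¬p1) at each j in [2,4]:
  j=2: fails
  j=3: holds
  j=4: fails
Found at j=3 → formula holds.

Holds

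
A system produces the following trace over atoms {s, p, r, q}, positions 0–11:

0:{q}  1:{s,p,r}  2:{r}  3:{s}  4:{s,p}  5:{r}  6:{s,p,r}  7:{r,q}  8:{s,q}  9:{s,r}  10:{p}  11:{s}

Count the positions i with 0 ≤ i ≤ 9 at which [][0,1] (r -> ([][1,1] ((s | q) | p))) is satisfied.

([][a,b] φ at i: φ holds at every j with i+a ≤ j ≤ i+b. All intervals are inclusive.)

Evaluate at each i in [0,9]:
  i=0: ✗ (fails at j=1)
  i=1: ✗ (fails at j=1)
  i=2: ✓ (all of [2,3])
  i=3: ✓ (all of [3,4])
  i=4: ✓ (all of [4,5])
  i=5: ✓ (all of [5,6])
  i=6: ✓ (all of [6,7])
  i=7: ✓ (all of [7,8])
  i=8: ✓ (all of [8,9])
  i=9: ✓ (all of [9,10])
Positions where it holds: {2, 3, 4, 5, 6, 7, 8, 9} → 8.

8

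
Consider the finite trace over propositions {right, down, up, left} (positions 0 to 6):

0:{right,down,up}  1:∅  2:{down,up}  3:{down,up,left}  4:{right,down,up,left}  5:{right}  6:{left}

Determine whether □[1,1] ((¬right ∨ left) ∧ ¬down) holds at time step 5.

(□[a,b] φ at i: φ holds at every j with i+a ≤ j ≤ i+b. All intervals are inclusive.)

Check ((¬right ∨ left) ∧ ¬down) at every j in [6,6]:
  j=6: true
All positions satisfy it → formula holds.

Yes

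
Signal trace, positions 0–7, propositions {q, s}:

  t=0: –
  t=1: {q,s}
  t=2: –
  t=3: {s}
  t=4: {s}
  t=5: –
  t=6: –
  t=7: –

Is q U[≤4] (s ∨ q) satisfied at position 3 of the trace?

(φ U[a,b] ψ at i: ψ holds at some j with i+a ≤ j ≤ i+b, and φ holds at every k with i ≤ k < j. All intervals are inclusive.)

Yes

Need some j in [3,7] with (s ∨ q), and q at every k in [3,j-1].
  j=3: (s ∨ q) holds; no prefix to check → satisfied.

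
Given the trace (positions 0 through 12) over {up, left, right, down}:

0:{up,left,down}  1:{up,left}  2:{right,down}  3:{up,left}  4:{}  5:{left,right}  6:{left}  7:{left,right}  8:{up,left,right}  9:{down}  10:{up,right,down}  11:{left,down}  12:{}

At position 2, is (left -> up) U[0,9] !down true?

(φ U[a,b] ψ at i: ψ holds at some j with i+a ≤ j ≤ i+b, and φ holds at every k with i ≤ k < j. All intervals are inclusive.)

True

Need some j in [2,11] with !down, and (left -> up) at every k in [2,j-1].
  j=2: !down false.
  j=3: !down holds; (left -> up) holds at every k in [2,2] → satisfied.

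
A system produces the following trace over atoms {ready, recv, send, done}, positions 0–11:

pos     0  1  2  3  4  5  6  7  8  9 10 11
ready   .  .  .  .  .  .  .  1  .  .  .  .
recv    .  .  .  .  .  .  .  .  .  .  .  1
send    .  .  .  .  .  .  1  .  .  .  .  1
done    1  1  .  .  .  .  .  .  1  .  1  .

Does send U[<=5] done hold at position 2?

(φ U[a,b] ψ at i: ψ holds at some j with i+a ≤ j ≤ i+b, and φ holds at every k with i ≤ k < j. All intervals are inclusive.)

Does not hold

Need some j in [2,7] with done, and send at every k in [2,j-1].
  j=2: done false.
  j=3: done false.
  j=4: done false.
  j=5: done false.
  j=6: done false.
  j=7: done false.
No j in the window works → until fails.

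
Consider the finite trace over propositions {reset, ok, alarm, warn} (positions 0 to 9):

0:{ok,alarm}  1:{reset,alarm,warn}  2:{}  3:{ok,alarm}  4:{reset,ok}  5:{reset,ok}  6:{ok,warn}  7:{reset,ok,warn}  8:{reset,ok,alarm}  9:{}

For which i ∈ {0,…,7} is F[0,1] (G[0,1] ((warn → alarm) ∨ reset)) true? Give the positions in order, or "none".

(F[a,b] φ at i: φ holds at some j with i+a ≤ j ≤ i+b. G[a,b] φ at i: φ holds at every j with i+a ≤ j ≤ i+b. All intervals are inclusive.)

Evaluate at each i in [0,7]:
  i=0: ✓ (witness j=0)
  i=1: ✓ (witness j=1)
  i=2: ✓ (witness j=2)
  i=3: ✓ (witness j=3)
  i=4: ✓ (witness j=4)
  i=5: ✗ (none in [5,6])
  i=6: ✓ (witness j=7)
  i=7: ✓ (witness j=7)

0, 1, 2, 3, 4, 6, 7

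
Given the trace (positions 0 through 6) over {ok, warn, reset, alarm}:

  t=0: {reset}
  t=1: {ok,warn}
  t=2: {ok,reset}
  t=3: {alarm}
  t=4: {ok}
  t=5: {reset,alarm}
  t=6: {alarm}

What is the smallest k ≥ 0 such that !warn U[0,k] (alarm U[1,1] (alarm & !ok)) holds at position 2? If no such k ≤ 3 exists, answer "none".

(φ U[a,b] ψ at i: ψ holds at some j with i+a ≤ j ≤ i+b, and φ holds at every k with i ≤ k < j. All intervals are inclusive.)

Need earliest j ≥ 2 with (alarm U[1,1] (alarm & !ok)), and !warn at every k in [2,j-1].
  j=2: rhs fails.
  j=3: rhs fails.
  j=4: rhs fails.
  j=5: rhs holds; lhs holds on [2,4]. k = 3.

3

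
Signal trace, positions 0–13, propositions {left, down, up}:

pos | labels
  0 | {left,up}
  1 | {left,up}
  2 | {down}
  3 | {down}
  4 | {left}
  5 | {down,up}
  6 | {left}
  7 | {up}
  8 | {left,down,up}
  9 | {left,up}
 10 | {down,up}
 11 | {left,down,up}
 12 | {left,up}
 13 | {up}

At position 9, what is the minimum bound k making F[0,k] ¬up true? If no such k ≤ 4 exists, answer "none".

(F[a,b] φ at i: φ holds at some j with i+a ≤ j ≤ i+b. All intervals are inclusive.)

Scan j = 9,10,… for ¬up:
  j=9: fails
  j=10: fails
  j=11: fails
  j=12: fails
  j=13: fails
No j in [9,13] satisfies it → none.

none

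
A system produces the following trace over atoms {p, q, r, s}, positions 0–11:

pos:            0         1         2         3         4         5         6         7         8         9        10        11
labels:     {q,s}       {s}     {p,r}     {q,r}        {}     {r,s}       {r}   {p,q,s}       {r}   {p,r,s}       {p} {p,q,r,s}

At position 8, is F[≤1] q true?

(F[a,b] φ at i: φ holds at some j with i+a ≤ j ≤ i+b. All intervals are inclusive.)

Check q at each j in [8,9]:
  j=8: false
  j=9: false
No position in the window satisfies it → formula fails.

No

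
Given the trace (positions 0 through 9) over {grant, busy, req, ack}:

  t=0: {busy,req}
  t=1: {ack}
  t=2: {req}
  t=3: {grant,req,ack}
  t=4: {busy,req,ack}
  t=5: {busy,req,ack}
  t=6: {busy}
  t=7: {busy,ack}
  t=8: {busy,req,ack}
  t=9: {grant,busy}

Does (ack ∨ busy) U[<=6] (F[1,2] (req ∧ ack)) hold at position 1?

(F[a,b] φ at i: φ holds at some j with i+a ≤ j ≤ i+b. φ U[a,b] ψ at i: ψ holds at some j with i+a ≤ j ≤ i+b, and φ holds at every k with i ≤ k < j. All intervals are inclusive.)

Yes

Need some j in [1,7] with F[1,2] (req ∧ ack), and (ack ∨ busy) at every k in [1,j-1].
  j=1: F[1,2] (req ∧ ack) holds; no prefix to check → satisfied.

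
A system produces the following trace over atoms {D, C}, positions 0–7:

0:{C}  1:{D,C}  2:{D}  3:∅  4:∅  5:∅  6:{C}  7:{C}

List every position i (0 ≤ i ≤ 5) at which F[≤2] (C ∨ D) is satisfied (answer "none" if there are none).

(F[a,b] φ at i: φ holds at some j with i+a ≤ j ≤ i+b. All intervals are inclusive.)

Evaluate at each i in [0,5]:
  i=0: ✓ (witness j=0)
  i=1: ✓ (witness j=1)
  i=2: ✓ (witness j=2)
  i=3: ✗ (none in [3,5])
  i=4: ✓ (witness j=6)
  i=5: ✓ (witness j=6)

0, 1, 2, 4, 5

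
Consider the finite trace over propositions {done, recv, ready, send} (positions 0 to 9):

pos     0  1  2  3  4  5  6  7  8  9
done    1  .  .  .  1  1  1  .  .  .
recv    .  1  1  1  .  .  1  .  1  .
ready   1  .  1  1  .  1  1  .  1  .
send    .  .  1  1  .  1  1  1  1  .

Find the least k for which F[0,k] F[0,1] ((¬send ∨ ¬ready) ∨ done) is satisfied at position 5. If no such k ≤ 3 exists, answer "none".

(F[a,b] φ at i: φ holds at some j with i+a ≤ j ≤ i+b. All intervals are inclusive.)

0

Scan j = 5,6,… for F[0,1] ((¬send ∨ ¬ready) ∨ done):
  j=5: holds
First hit at j=5, so smallest k = 5-5 = 0.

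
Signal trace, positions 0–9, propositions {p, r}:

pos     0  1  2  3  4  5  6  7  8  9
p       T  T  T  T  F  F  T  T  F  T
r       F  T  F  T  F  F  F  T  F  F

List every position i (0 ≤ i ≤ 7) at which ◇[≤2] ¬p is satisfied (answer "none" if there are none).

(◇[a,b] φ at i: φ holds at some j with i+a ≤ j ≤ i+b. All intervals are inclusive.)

Evaluate at each i in [0,7]:
  i=0: ✗ (none in [0,2])
  i=1: ✗ (none in [1,3])
  i=2: ✓ (witness j=4)
  i=3: ✓ (witness j=4)
  i=4: ✓ (witness j=4)
  i=5: ✓ (witness j=5)
  i=6: ✓ (witness j=8)
  i=7: ✓ (witness j=8)

2, 3, 4, 5, 6, 7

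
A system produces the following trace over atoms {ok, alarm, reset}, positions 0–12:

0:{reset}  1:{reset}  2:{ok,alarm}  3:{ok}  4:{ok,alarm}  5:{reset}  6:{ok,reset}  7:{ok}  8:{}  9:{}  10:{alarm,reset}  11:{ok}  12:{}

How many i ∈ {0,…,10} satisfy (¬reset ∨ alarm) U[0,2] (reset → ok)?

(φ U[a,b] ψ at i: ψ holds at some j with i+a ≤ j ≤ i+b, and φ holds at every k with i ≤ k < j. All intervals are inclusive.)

Evaluate at each i in [0,10]:
  i=0: ✗ (lhs fails at k=0 before rhs at j=2)
  i=1: ✗ (lhs fails at k=1 before rhs at j=2)
  i=2: ✓ (rhs at j=2)
  i=3: ✓ (rhs at j=3)
  i=4: ✓ (rhs at j=4)
  i=5: ✗ (lhs fails at k=5 before rhs at j=6)
  i=6: ✓ (rhs at j=6)
  i=7: ✓ (rhs at j=7)
  i=8: ✓ (rhs at j=8)
  i=9: ✓ (rhs at j=9)
  i=10: ✓ (rhs at j=11; lhs holds on [10,10])
Positions where it holds: {2, 3, 4, 6, 7, 8, 9, 10} → 8.

8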